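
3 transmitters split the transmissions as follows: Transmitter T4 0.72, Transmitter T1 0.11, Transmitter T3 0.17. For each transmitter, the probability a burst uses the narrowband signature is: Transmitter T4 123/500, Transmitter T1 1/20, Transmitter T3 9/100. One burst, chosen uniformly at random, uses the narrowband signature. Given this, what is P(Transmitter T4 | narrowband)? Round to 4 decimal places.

0.8949

Unnormalized posteriors (prior × likelihood):
  Transmitter T4: 0.72 × 0.246 = 0.17712
  Transmitter T1: 0.11 × 0.05 = 0.0055
  Transmitter T3: 0.17 × 0.09 = 0.0153
Sum = 0.19792.
P(Transmitter T4 | evidence) = 0.17712 / 0.19792 ≈ 0.8949.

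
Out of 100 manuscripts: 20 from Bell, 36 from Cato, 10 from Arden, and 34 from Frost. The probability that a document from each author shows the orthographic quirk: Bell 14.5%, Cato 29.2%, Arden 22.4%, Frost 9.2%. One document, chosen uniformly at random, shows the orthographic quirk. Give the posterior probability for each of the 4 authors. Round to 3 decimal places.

By Bayes' rule, posterior ∝ prior × likelihood:
  Bell: 0.2 × 0.145 = 0.029
  Cato: 0.36 × 0.292 = 0.10512
  Arden: 0.1 × 0.224 = 0.0224
  Frost: 0.34 × 0.092 = 0.03128
Sum = 0.1878.
P(Bell | quirk) = 0.029/0.1878 ≈ 0.154
P(Cato | quirk) = 0.10512/0.1878 ≈ 0.560
P(Arden | quirk) = 0.0224/0.1878 ≈ 0.119
P(Frost | quirk) = 0.03128/0.1878 ≈ 0.167

Bell 0.154, Cato 0.560, Arden 0.119, Frost 0.167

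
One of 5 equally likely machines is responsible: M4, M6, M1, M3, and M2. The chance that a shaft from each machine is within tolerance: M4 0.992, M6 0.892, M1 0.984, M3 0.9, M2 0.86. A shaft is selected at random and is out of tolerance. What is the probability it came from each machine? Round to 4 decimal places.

M4 0.0215, M6 0.2903, M1 0.0430, M3 0.2688, M2 0.3763

Taking complements, P(oversize | each) = M4 0.008, M6 0.108, M1 0.016, M3 0.1, M2 0.14.
Since the prior is uniform, the posterior is proportional to the likelihood:
  M4: 0.008
  M6: 0.108
  M1: 0.016
  M3: 0.1
  M2: 0.14
Total = 0.372.
P(M4 | oversize) = 0.008/0.372 ≈ 0.0215
P(M6 | oversize) = 0.108/0.372 ≈ 0.2903
P(M1 | oversize) = 0.016/0.372 ≈ 0.0430
P(M3 | oversize) = 0.1/0.372 ≈ 0.2688
P(M2 | oversize) = 0.14/0.372 ≈ 0.3763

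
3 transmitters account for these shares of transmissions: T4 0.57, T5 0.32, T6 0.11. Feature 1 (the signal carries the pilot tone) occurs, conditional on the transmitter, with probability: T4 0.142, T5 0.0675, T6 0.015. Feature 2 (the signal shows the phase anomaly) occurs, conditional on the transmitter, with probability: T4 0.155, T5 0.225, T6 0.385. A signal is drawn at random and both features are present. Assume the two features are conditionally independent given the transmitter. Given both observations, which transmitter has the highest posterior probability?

T4

Prior × likelihood for each hypothesis:
  T4: 0.57 × 0.142 × 0.155 = 0.0125457
  T5: 0.32 × 0.0675 × 0.225 = 0.00486
  T6: 0.11 × 0.015 × 0.385 = 0.00063525
Total = 0.01804095.
Largest term belongs to T4, so T4 is most probable.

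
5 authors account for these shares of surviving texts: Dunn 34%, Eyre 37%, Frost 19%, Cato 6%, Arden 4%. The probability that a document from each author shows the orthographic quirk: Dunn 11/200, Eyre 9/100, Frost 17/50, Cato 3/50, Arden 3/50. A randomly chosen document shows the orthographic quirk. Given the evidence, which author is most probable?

Frost

By Bayes' rule, posterior ∝ prior × likelihood:
  Dunn: 0.34 × 0.055 = 0.0187
  Eyre: 0.37 × 0.09 = 0.0333
  Frost: 0.19 × 0.34 = 0.0646
  Cato: 0.06 × 0.06 = 0.0036
  Arden: 0.04 × 0.06 = 0.0024
Total = 0.1226.
Largest term belongs to Frost, so Frost is most probable.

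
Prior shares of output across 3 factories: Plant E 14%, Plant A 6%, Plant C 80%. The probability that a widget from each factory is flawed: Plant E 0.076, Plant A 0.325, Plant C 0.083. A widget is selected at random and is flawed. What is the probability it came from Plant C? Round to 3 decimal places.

0.688

By Bayes' rule, posterior ∝ prior × likelihood:
  Plant E: 0.14 × 0.076 = 0.01064
  Plant A: 0.06 × 0.325 = 0.0195
  Plant C: 0.8 × 0.083 = 0.0664
Total = 0.09654.
P(Plant C | evidence) = 0.0664 / 0.09654 ≈ 0.688.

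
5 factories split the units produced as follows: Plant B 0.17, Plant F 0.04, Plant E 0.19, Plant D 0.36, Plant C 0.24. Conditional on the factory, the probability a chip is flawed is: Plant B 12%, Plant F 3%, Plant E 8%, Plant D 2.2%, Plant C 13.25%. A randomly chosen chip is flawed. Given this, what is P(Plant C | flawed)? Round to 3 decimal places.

Unnormalized posteriors (prior × likelihood):
  Plant B: 0.17 × 0.12 = 0.0204
  Plant F: 0.04 × 0.03 = 0.0012
  Plant E: 0.19 × 0.08 = 0.0152
  Plant D: 0.36 × 0.022 = 0.00792
  Plant C: 0.24 × 0.1325 = 0.0318
Sum = 0.07652.
P(Plant C | evidence) = 0.0318 / 0.07652 ≈ 0.416.

0.416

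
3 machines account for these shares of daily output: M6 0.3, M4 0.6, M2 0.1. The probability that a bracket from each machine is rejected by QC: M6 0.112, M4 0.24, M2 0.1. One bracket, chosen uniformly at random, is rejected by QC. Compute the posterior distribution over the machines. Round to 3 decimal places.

M6 0.179, M4 0.768, M2 0.053

By Bayes' rule, posterior ∝ prior × likelihood:
  M6: 0.3 × 0.112 = 0.0336
  M4: 0.6 × 0.24 = 0.144
  M2: 0.1 × 0.1 = 0.01
Normalizing constant = 0.1876.
P(M6 | rejected) = 0.0336/0.1876 ≈ 0.179
P(M4 | rejected) = 0.144/0.1876 ≈ 0.768
P(M2 | rejected) = 0.01/0.1876 ≈ 0.053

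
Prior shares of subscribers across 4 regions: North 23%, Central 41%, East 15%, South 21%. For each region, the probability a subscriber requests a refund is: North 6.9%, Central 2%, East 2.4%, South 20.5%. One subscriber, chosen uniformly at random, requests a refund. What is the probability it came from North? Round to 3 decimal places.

Prior × likelihood for each hypothesis:
  North: 0.23 × 0.069 = 0.01587
  Central: 0.41 × 0.02 = 0.0082
  East: 0.15 × 0.024 = 0.0036
  South: 0.21 × 0.205 = 0.04305
Total = 0.07072.
P(North | evidence) = 0.01587 / 0.07072 ≈ 0.224.

0.224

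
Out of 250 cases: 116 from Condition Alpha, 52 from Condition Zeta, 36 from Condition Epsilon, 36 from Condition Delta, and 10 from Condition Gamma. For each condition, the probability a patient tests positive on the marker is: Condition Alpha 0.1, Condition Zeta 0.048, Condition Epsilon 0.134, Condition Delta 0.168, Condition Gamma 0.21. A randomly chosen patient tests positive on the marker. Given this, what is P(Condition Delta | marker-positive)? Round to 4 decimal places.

0.2234

By Bayes' rule, posterior ∝ prior × likelihood:
  Condition Alpha: 0.464 × 0.1 = 0.0464
  Condition Zeta: 0.208 × 0.048 = 0.009984
  Condition Epsilon: 0.144 × 0.134 = 0.019296
  Condition Delta: 0.144 × 0.168 = 0.024192
  Condition Gamma: 0.04 × 0.21 = 0.0084
Total = 0.108272.
P(Condition Delta | evidence) = 0.024192 / 0.108272 ≈ 0.2234.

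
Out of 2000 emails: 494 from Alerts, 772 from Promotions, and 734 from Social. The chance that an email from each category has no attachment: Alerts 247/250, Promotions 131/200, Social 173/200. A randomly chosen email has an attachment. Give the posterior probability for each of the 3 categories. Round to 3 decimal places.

Taking complements, P(attachment | each) = Alerts 0.012, Promotions 0.345, Social 0.135.
By Bayes' rule, posterior ∝ prior × likelihood:
  Alerts: 0.247 × 0.012 = 0.002964
  Promotions: 0.386 × 0.345 = 0.13317
  Social: 0.367 × 0.135 = 0.049545
Normalizing constant = 0.185679.
P(Alerts | attachment) = 0.002964/0.185679 ≈ 0.016
P(Promotions | attachment) = 0.13317/0.185679 ≈ 0.717
P(Social | attachment) = 0.049545/0.185679 ≈ 0.267

Alerts 0.016, Promotions 0.717, Social 0.267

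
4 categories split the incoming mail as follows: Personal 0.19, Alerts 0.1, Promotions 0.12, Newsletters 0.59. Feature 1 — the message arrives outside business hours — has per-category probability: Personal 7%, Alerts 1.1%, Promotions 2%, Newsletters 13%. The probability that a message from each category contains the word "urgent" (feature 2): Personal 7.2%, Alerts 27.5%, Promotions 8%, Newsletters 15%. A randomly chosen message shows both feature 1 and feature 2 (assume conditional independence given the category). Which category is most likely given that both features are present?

Compute prior × likelihood for every hypothesis:
  Personal: 0.19 × 0.07 × 0.072 = 0.0009576
  Alerts: 0.1 × 0.011 × 0.275 = 0.0003025
  Promotions: 0.12 × 0.02 × 0.08 = 0.000192
  Newsletters: 0.59 × 0.13 × 0.15 = 0.011505
Total = 0.0129571.
Largest term belongs to Newsletters, so Newsletters is most probable.

Newsletters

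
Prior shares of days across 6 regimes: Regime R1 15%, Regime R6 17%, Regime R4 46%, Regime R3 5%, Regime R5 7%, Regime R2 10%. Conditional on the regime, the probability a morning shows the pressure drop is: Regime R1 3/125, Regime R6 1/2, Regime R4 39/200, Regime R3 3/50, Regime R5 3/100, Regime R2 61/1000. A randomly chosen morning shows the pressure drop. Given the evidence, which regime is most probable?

Regime R4

Compute prior × likelihood for every hypothesis:
  Regime R1: 0.15 × 0.024 = 0.0036
  Regime R6: 0.17 × 0.5 = 0.085
  Regime R4: 0.46 × 0.195 = 0.0897
  Regime R3: 0.05 × 0.06 = 0.003
  Regime R5: 0.07 × 0.03 = 0.0021
  Regime R2: 0.1 × 0.061 = 0.0061
Normalizing constant = 0.1895.
Largest term belongs to Regime R4, so Regime R4 is most probable.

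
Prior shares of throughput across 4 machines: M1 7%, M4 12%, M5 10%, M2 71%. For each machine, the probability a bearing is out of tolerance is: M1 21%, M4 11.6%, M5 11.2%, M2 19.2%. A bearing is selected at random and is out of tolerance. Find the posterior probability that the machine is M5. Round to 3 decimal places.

Prior × likelihood for each hypothesis:
  M1: 0.07 × 0.21 = 0.0147
  M4: 0.12 × 0.116 = 0.01392
  M5: 0.1 × 0.112 = 0.0112
  M2: 0.71 × 0.192 = 0.13632
Sum = 0.17614.
P(M5 | evidence) = 0.0112 / 0.17614 ≈ 0.064.

0.064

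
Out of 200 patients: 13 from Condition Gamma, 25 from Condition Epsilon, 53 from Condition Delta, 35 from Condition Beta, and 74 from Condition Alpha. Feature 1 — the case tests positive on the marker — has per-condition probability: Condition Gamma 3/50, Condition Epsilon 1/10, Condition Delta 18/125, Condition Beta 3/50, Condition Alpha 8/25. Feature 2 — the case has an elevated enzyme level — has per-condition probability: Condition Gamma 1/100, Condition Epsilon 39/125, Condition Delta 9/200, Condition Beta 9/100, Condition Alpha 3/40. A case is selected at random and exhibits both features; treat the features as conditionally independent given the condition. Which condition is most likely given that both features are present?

Unnormalized posteriors (prior × likelihood):
  Condition Gamma: 0.065 × 0.06 × 0.01 = 0.000039
  Condition Epsilon: 0.125 × 0.1 × 0.312 = 0.0039
  Condition Delta: 0.265 × 0.144 × 0.045 = 0.0017172
  Condition Beta: 0.175 × 0.06 × 0.09 = 0.000945
  Condition Alpha: 0.37 × 0.32 × 0.075 = 0.00888
Sum = 0.0154812.
Largest term belongs to Condition Alpha, so Condition Alpha is most probable.

Condition Alpha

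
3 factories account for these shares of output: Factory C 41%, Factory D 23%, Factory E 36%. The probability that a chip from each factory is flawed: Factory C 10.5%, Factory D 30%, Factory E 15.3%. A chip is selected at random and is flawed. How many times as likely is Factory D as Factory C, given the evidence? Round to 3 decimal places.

1.603

By Bayes' rule, posterior ∝ prior × likelihood:
  Factory C: 0.41 × 0.105 = 0.04305
  Factory D: 0.23 × 0.3 = 0.069
  Factory E: 0.36 × 0.153 = 0.05508
Total = 0.16713.
The ratio is 0.069 / 0.04305 (the normalizer cancels) = 1.603.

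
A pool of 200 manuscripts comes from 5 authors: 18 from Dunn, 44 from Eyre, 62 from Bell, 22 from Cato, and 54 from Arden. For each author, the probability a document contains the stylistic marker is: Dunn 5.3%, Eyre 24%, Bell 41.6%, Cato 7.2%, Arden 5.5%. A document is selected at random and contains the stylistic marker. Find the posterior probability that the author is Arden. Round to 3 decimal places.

Prior × likelihood for each hypothesis:
  Dunn: 0.09 × 0.053 = 0.00477
  Eyre: 0.22 × 0.24 = 0.0528
  Bell: 0.31 × 0.416 = 0.12896
  Cato: 0.11 × 0.072 = 0.00792
  Arden: 0.27 × 0.055 = 0.01485
Total = 0.2093.
P(Arden | evidence) = 0.01485 / 0.2093 ≈ 0.071.

0.071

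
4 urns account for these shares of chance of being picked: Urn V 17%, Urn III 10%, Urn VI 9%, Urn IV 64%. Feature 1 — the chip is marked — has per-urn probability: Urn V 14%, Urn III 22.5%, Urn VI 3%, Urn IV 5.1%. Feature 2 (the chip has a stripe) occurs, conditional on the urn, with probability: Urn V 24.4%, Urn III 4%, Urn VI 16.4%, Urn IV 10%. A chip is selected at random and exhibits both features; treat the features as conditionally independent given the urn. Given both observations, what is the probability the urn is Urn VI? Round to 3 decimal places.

Prior × likelihood for each hypothesis:
  Urn V: 0.17 × 0.14 × 0.244 = 0.0058072
  Urn III: 0.1 × 0.225 × 0.04 = 0.0009
  Urn VI: 0.09 × 0.03 × 0.164 = 0.0004428
  Urn IV: 0.64 × 0.051 × 0.1 = 0.003264
Sum = 0.010414.
P(Urn VI | evidence) = 0.0004428 / 0.010414 ≈ 0.043.

0.043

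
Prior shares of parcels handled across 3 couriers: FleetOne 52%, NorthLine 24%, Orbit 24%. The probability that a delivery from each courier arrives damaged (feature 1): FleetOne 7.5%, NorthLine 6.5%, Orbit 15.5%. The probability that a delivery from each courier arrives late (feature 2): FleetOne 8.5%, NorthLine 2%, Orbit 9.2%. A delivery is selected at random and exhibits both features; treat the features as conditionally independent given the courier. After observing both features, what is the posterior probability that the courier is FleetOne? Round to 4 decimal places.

Prior × likelihood for each hypothesis:
  FleetOne: 0.52 × 0.075 × 0.085 = 0.003315
  NorthLine: 0.24 × 0.065 × 0.02 = 0.000312
  Orbit: 0.24 × 0.155 × 0.092 = 0.0034224
Normalizing constant = 0.0070494.
P(FleetOne | evidence) = 0.003315 / 0.0070494 ≈ 0.4703.

0.4703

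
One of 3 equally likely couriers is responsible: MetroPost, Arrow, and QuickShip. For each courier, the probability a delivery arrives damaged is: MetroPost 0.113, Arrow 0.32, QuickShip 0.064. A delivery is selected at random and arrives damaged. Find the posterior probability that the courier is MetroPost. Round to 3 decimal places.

Since the prior is uniform, the posterior is proportional to the likelihood:
  MetroPost: 0.113
  Arrow: 0.32
  QuickShip: 0.064
Sum = 0.497.
P(MetroPost | evidence) = 0.113 / 0.497 ≈ 0.227.

0.227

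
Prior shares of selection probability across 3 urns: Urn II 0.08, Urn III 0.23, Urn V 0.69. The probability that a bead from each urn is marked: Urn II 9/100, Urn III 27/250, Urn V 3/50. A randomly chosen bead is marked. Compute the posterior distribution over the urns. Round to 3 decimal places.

Compute prior × likelihood for every hypothesis:
  Urn II: 0.08 × 0.09 = 0.0072
  Urn III: 0.23 × 0.108 = 0.02484
  Urn V: 0.69 × 0.06 = 0.0414
Normalizing constant = 0.07344.
P(Urn II | marked) = 0.0072/0.07344 ≈ 0.098
P(Urn III | marked) = 0.02484/0.07344 ≈ 0.338
P(Urn V | marked) = 0.0414/0.07344 ≈ 0.564
(Check: 0.098+0.338+0.564 = 1.000.)

Urn II 0.098, Urn III 0.338, Urn V 0.564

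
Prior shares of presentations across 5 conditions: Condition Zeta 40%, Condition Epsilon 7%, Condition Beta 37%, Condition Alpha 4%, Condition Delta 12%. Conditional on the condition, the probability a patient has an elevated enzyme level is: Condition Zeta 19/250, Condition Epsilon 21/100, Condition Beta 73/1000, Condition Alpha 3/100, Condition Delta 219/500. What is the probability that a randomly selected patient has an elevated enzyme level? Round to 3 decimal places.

Prior × likelihood for each hypothesis:
  Condition Zeta: 0.4 × 0.076 = 0.0304
  Condition Epsilon: 0.07 × 0.21 = 0.0147
  Condition Beta: 0.37 × 0.073 = 0.02701
  Condition Alpha: 0.04 × 0.03 = 0.0012
  Condition Delta: 0.12 × 0.438 = 0.05256
P(elevated) = 0.0304 + 0.0147 + 0.02701 + 0.0012 + 0.05256 = 0.12587 → 0.126.

0.126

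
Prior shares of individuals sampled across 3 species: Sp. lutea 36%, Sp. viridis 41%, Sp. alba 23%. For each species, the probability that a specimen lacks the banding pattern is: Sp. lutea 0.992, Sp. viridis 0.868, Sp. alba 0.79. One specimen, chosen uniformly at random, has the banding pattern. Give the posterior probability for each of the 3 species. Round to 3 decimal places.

Sp. lutea 0.027, Sp. viridis 0.514, Sp. alba 0.459

Taking complements, P(banded | each) = Sp. lutea 0.008, Sp. viridis 0.132, Sp. alba 0.21.
By Bayes' rule, posterior ∝ prior × likelihood:
  Sp. lutea: 0.36 × 0.008 = 0.00288
  Sp. viridis: 0.41 × 0.132 = 0.05412
  Sp. alba: 0.23 × 0.21 = 0.0483
Normalizing constant = 0.1053.
P(Sp. lutea | banded) = 0.00288/0.1053 ≈ 0.027
P(Sp. viridis | banded) = 0.05412/0.1053 ≈ 0.514
P(Sp. alba | banded) = 0.0483/0.1053 ≈ 0.459
(Check: 0.027+0.514+0.459 = 1.000.)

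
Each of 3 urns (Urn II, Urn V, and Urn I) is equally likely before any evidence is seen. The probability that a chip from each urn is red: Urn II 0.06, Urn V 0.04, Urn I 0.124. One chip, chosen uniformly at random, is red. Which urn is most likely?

With a uniform prior (1/3 each), posterior ∝ likelihood:
  Urn II: 0.06
  Urn V: 0.04
  Urn I: 0.124
Total = 0.224.
Largest term belongs to Urn I, so Urn I is most probable.

Urn I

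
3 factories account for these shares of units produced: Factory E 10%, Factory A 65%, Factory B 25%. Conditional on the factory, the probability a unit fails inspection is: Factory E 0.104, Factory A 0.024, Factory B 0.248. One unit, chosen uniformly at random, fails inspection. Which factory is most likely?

Compute prior × likelihood for every hypothesis:
  Factory E: 0.1 × 0.104 = 0.0104
  Factory A: 0.65 × 0.024 = 0.0156
  Factory B: 0.25 × 0.248 = 0.062
Total = 0.088.
Largest term belongs to Factory B, so Factory B is most probable.

Factory B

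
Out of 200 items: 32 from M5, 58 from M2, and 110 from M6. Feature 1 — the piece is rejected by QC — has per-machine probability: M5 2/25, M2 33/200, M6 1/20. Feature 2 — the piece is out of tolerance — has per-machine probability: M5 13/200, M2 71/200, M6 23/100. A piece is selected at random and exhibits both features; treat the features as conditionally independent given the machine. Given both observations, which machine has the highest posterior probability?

M2

Unnormalized posteriors (prior × likelihood):
  M5: 0.16 × 0.08 × 0.065 = 0.000832
  M2: 0.29 × 0.165 × 0.355 = 0.01698675
  M6: 0.55 × 0.05 × 0.23 = 0.006325
Sum = 0.02414375.
Largest term belongs to M2, so M2 is most probable.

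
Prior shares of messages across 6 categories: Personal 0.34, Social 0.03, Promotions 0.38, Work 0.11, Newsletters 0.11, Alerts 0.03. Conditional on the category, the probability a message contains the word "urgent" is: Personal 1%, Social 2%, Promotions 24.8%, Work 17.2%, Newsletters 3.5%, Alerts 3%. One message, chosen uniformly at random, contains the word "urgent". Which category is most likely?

Promotions

Compute prior × likelihood for every hypothesis:
  Personal: 0.34 × 0.01 = 0.0034
  Social: 0.03 × 0.02 = 0.0006
  Promotions: 0.38 × 0.248 = 0.09424
  Work: 0.11 × 0.172 = 0.01892
  Newsletters: 0.11 × 0.035 = 0.00385
  Alerts: 0.03 × 0.03 = 0.0009
Total = 0.12191.
Largest term belongs to Promotions, so Promotions is most probable.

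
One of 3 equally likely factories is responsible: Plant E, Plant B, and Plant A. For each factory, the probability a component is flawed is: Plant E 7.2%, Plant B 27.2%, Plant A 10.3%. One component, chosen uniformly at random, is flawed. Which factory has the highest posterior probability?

With a uniform prior (1/3 each), posterior ∝ likelihood:
  Plant E: 0.072
  Plant B: 0.272
  Plant A: 0.103
Sum = 0.447.
Largest term belongs to Plant B, so Plant B is most probable.

Plant B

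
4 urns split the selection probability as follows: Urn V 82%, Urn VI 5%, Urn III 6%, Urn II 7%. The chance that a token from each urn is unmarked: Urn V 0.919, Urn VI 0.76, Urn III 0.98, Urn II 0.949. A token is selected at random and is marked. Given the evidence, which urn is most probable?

Taking complements, P(marked | each) = Urn V 0.081, Urn VI 0.24, Urn III 0.02, Urn II 0.051.
By Bayes' rule, posterior ∝ prior × likelihood:
  Urn V: 0.82 × 0.081 = 0.06642
  Urn VI: 0.05 × 0.24 = 0.012
  Urn III: 0.06 × 0.02 = 0.0012
  Urn II: 0.07 × 0.051 = 0.00357
Sum = 0.08319.
Largest term belongs to Urn V, so Urn V is most probable.

Urn V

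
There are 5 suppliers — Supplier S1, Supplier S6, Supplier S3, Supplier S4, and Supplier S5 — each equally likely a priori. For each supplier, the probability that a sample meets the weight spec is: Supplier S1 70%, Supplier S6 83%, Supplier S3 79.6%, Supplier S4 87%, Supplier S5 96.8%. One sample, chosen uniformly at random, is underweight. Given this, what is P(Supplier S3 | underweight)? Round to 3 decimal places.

Taking complements, P(underweight | each) = Supplier S1 0.3, Supplier S6 0.17, Supplier S3 0.204, Supplier S4 0.13, Supplier S5 0.032.
With a uniform prior (1/5 each), posterior ∝ likelihood:
  Supplier S1: 0.3
  Supplier S6: 0.17
  Supplier S3: 0.204
  Supplier S4: 0.13
  Supplier S5: 0.032
Sum = 0.836.
P(Supplier S3 | evidence) = 0.204 / 0.836 ≈ 0.244.

0.244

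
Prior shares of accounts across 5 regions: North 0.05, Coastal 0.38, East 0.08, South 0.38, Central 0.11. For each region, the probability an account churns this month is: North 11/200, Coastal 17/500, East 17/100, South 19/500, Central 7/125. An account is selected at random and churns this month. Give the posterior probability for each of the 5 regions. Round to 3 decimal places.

Unnormalized posteriors (prior × likelihood):
  North: 0.05 × 0.055 = 0.00275
  Coastal: 0.38 × 0.034 = 0.01292
  East: 0.08 × 0.17 = 0.0136
  South: 0.38 × 0.038 = 0.01444
  Central: 0.11 × 0.056 = 0.00616
Normalizing constant = 0.04987.
P(North | churn) = 0.00275/0.04987 ≈ 0.055
P(Coastal | churn) = 0.01292/0.04987 ≈ 0.259
P(East | churn) = 0.0136/0.04987 ≈ 0.273
P(South | churn) = 0.01444/0.04987 ≈ 0.290
P(Central | churn) = 0.00616/0.04987 ≈ 0.124

North 0.055, Coastal 0.259, East 0.273, South 0.290, Central 0.124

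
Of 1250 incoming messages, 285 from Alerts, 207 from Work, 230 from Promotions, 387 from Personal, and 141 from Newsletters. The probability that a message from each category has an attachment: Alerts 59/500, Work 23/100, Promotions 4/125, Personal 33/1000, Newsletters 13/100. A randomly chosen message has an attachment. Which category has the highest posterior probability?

By Bayes' rule, posterior ∝ prior × likelihood:
  Alerts: 0.228 × 0.118 = 0.026904
  Work: 0.1656 × 0.23 = 0.038088
  Promotions: 0.184 × 0.032 = 0.005888
  Personal: 0.3096 × 0.033 = 0.0102168
  Newsletters: 0.1128 × 0.13 = 0.014664
Total = 0.0957608.
Largest term belongs to Work, so Work is most probable.

Work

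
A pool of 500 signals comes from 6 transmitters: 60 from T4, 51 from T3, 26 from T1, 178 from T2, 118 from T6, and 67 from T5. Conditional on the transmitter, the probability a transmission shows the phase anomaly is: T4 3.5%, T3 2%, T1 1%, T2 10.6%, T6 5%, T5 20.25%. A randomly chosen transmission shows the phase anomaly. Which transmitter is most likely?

By Bayes' rule, posterior ∝ prior × likelihood:
  T4: 0.12 × 0.035 = 0.0042
  T3: 0.102 × 0.02 = 0.00204
  T1: 0.052 × 0.01 = 0.00052
  T2: 0.356 × 0.106 = 0.037736
  T6: 0.236 × 0.05 = 0.0118
  T5: 0.134 × 0.2025 = 0.027135
Total = 0.083431.
Largest term belongs to T2, so T2 is most probable.

T2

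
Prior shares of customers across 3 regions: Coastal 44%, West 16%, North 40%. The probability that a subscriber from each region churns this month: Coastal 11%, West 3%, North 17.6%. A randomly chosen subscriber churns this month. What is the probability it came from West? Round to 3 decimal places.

Compute prior × likelihood for every hypothesis:
  Coastal: 0.44 × 0.11 = 0.0484
  West: 0.16 × 0.03 = 0.0048
  North: 0.4 × 0.176 = 0.0704
Sum = 0.1236.
P(West | evidence) = 0.0048 / 0.1236 ≈ 0.039.

0.039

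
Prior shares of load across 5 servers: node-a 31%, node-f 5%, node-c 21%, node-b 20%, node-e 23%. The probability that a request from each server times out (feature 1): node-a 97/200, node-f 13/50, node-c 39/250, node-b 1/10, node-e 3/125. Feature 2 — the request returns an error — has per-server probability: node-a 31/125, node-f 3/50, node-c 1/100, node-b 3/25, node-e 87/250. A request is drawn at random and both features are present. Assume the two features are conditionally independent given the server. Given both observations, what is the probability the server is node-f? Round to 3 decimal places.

Unnormalized posteriors (prior × likelihood):
  node-a: 0.31 × 0.485 × 0.248 = 0.0372868
  node-f: 0.05 × 0.26 × 0.06 = 0.00078
  node-c: 0.21 × 0.156 × 0.01 = 0.0003276
  node-b: 0.2 × 0.1 × 0.12 = 0.0024
  node-e: 0.23 × 0.024 × 0.348 = 0.00192096
Sum = 0.04271536.
P(node-f | evidence) = 0.00078 / 0.04271536 ≈ 0.018.

0.018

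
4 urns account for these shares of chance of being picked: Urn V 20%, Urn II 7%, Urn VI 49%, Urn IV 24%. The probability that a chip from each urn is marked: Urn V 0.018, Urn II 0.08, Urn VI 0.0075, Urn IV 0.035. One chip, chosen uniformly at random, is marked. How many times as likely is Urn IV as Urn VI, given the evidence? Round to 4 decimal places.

Compute prior × likelihood for every hypothesis:
  Urn V: 0.2 × 0.018 = 0.0036
  Urn II: 0.07 × 0.08 = 0.0056
  Urn VI: 0.49 × 0.0075 = 0.003675
  Urn IV: 0.24 × 0.035 = 0.0084
Total = 0.021275.
The ratio is 0.0084 / 0.003675 (the normalizer cancels) = 2.2857.

2.2857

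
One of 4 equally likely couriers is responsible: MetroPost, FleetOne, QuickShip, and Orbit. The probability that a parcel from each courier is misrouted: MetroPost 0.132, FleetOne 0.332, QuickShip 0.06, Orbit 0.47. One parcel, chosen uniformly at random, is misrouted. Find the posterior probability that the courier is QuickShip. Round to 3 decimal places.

0.060

With a uniform prior (1/4 each), posterior ∝ likelihood:
  MetroPost: 0.132
  FleetOne: 0.332
  QuickShip: 0.06
  Orbit: 0.47
Sum = 0.994.
P(QuickShip | evidence) = 0.06 / 0.994 ≈ 0.060.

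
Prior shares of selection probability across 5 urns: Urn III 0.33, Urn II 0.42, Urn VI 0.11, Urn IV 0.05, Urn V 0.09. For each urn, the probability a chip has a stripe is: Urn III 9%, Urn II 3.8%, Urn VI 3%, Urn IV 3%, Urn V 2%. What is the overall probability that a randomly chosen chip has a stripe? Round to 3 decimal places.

0.052

Prior × likelihood for each hypothesis:
  Urn III: 0.33 × 0.09 = 0.0297
  Urn II: 0.42 × 0.038 = 0.01596
  Urn VI: 0.11 × 0.03 = 0.0033
  Urn IV: 0.05 × 0.03 = 0.0015
  Urn V: 0.09 × 0.02 = 0.0018
P(striped) = 0.0297 + 0.01596 + 0.0033 + 0.0015 + 0.0018 = 0.05226 → 0.052.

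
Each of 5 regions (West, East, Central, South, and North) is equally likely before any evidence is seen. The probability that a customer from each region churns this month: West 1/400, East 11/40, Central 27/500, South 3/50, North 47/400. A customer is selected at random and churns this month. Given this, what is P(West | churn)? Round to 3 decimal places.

With a uniform prior (1/5 each), posterior ∝ likelihood:
  West: 0.0025
  East: 0.275
  Central: 0.054
  South: 0.06
  North: 0.1175
Normalizing constant = 0.509.
P(West | evidence) = 0.0025 / 0.509 ≈ 0.005.

0.005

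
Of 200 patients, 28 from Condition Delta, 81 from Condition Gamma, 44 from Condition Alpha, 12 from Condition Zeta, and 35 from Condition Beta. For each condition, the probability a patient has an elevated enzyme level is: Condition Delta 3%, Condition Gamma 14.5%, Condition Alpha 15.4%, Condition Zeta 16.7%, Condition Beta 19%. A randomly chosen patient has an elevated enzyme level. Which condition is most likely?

By Bayes' rule, posterior ∝ prior × likelihood:
  Condition Delta: 0.14 × 0.03 = 0.0042
  Condition Gamma: 0.405 × 0.145 = 0.058725
  Condition Alpha: 0.22 × 0.154 = 0.03388
  Condition Zeta: 0.06 × 0.167 = 0.01002
  Condition Beta: 0.175 × 0.19 = 0.03325
Sum = 0.140075.
Largest term belongs to Condition Gamma, so Condition Gamma is most probable.

Condition Gamma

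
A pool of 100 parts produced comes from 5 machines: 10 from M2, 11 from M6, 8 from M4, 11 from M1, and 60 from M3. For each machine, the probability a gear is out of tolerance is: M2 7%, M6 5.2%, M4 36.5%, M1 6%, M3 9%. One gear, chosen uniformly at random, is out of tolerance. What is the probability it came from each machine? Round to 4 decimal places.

Prior × likelihood for each hypothesis:
  M2: 0.1 × 0.07 = 0.007
  M6: 0.11 × 0.052 = 0.00572
  M4: 0.08 × 0.365 = 0.0292
  M1: 0.11 × 0.06 = 0.0066
  M3: 0.6 × 0.09 = 0.054
Normalizing constant = 0.10252.
P(M2 | oversize) = 0.007/0.10252 ≈ 0.0683
P(M6 | oversize) = 0.00572/0.10252 ≈ 0.0558
P(M4 | oversize) = 0.0292/0.10252 ≈ 0.2848
P(M1 | oversize) = 0.0066/0.10252 ≈ 0.0644
P(M3 | oversize) = 0.054/0.10252 ≈ 0.5267

M2 0.0683, M6 0.0558, M4 0.2848, M1 0.0644, M3 0.5267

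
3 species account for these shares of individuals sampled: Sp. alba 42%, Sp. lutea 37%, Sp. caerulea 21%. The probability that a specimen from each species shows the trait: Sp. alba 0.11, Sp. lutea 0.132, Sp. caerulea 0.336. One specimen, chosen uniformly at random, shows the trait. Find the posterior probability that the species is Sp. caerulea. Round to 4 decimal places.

0.4261

Prior × likelihood for each hypothesis:
  Sp. alba: 0.42 × 0.11 = 0.0462
  Sp. lutea: 0.37 × 0.132 = 0.04884
  Sp. caerulea: 0.21 × 0.336 = 0.07056
Normalizing constant = 0.1656.
P(Sp. caerulea | evidence) = 0.07056 / 0.1656 ≈ 0.4261.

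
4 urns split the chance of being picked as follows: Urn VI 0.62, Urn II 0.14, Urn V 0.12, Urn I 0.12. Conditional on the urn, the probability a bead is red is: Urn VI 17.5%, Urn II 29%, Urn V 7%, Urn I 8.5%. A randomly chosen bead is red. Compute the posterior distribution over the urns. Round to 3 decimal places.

Prior × likelihood for each hypothesis:
  Urn VI: 0.62 × 0.175 = 0.1085
  Urn II: 0.14 × 0.29 = 0.0406
  Urn V: 0.12 × 0.07 = 0.0084
  Urn I: 0.12 × 0.085 = 0.0102
Normalizing constant = 0.1677.
P(Urn VI | red) = 0.1085/0.1677 ≈ 0.647
P(Urn II | red) = 0.0406/0.1677 ≈ 0.242
P(Urn V | red) = 0.0084/0.1677 ≈ 0.050
P(Urn I | red) = 0.0102/0.1677 ≈ 0.061

Urn VI 0.647, Urn II 0.242, Urn V 0.050, Urn I 0.061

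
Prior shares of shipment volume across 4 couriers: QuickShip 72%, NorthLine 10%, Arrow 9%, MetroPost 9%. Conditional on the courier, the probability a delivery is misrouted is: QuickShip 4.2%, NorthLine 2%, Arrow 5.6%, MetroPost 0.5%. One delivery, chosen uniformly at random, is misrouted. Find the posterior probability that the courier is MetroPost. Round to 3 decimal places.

Compute prior × likelihood for every hypothesis:
  QuickShip: 0.72 × 0.042 = 0.03024
  NorthLine: 0.1 × 0.02 = 0.002
  Arrow: 0.09 × 0.056 = 0.00504
  MetroPost: 0.09 × 0.005 = 0.00045
Total = 0.03773.
P(MetroPost | evidence) = 0.00045 / 0.03773 ≈ 0.012.

0.012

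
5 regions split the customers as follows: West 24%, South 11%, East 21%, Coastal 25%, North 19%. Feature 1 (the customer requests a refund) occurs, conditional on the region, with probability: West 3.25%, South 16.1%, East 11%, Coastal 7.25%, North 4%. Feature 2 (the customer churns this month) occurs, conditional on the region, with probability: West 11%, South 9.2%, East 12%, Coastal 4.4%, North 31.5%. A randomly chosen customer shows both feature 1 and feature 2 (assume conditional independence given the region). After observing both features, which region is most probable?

East

By Bayes' rule, posterior ∝ prior × likelihood:
  West: 0.24 × 0.0325 × 0.11 = 0.000858
  South: 0.11 × 0.161 × 0.092 = 0.00162932
  East: 0.21 × 0.11 × 0.12 = 0.002772
  Coastal: 0.25 × 0.0725 × 0.044 = 0.0007975
  North: 0.19 × 0.04 × 0.315 = 0.002394
Sum = 0.00845082.
Largest term belongs to East, so East is most probable.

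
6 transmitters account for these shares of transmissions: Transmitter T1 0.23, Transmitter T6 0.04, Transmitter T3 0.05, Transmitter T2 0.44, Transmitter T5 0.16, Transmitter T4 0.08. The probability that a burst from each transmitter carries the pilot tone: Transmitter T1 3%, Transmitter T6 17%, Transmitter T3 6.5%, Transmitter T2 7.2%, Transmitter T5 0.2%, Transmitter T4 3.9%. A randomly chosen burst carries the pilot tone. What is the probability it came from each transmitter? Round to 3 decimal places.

Prior × likelihood for each hypothesis:
  Transmitter T1: 0.23 × 0.03 = 0.0069
  Transmitter T6: 0.04 × 0.17 = 0.0068
  Transmitter T3: 0.05 × 0.065 = 0.00325
  Transmitter T2: 0.44 × 0.072 = 0.03168
  Transmitter T5: 0.16 × 0.002 = 0.00032
  Transmitter T4: 0.08 × 0.039 = 0.00312
Sum = 0.05207.
P(Transmitter T1 | pilot) = 0.0069/0.05207 ≈ 0.133
P(Transmitter T6 | pilot) = 0.0068/0.05207 ≈ 0.131
P(Transmitter T3 | pilot) = 0.00325/0.05207 ≈ 0.062
P(Transmitter T2 | pilot) = 0.03168/0.05207 ≈ 0.608
P(Transmitter T5 | pilot) = 0.00032/0.05207 ≈ 0.006
P(Transmitter T4 | pilot) = 0.00312/0.05207 ≈ 0.060
(Check: 0.133+0.131+0.062+0.608+0.006+0.060 = 1.000.)

Transmitter T1 0.133, Transmitter T6 0.131, Transmitter T3 0.062, Transmitter T2 0.608, Transmitter T5 0.006, Transmitter T4 0.060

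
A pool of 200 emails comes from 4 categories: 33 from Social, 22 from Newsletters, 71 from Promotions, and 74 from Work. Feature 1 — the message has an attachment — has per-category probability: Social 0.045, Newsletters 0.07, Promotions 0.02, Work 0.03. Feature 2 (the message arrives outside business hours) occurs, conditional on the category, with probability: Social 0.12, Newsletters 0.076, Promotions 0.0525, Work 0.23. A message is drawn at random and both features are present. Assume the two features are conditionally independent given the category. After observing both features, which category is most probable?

Work

Compute prior × likelihood for every hypothesis:
  Social: 0.165 × 0.045 × 0.12 = 0.000891
  Newsletters: 0.11 × 0.07 × 0.076 = 0.0005852
  Promotions: 0.355 × 0.02 × 0.0525 = 0.00037275
  Work: 0.37 × 0.03 × 0.23 = 0.002553
Normalizing constant = 0.00440195.
Largest term belongs to Work, so Work is most probable.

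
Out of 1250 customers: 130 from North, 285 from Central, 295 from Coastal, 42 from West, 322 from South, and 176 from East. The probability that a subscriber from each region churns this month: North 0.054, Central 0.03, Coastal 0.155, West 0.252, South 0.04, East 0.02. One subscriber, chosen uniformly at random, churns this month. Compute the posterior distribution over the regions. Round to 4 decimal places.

North 0.0795, Central 0.0969, Coastal 0.5180, West 0.1199, South 0.1459, East 0.0399

By Bayes' rule, posterior ∝ prior × likelihood:
  North: 0.104 × 0.054 = 0.005616
  Central: 0.228 × 0.03 = 0.00684
  Coastal: 0.236 × 0.155 = 0.03658
  West: 0.0336 × 0.252 = 0.0084672
  South: 0.2576 × 0.04 = 0.010304
  East: 0.1408 × 0.02 = 0.002816
Normalizing constant = 0.0706232.
P(North | churn) = 0.005616/0.0706232 ≈ 0.0795
P(Central | churn) = 0.00684/0.0706232 ≈ 0.0969
P(Coastal | churn) = 0.03658/0.0706232 ≈ 0.5180
P(West | churn) = 0.0084672/0.0706232 ≈ 0.1199
P(South | churn) = 0.010304/0.0706232 ≈ 0.1459
P(East | churn) = 0.002816/0.0706232 ≈ 0.0399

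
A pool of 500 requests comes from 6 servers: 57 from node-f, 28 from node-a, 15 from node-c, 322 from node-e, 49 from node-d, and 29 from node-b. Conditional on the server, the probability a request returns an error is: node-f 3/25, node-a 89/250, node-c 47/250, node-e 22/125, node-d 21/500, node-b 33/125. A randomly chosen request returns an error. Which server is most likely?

node-e

Compute prior × likelihood for every hypothesis:
  node-f: 0.114 × 0.12 = 0.01368
  node-a: 0.056 × 0.356 = 0.019936
  node-c: 0.03 × 0.188 = 0.00564
  node-e: 0.644 × 0.176 = 0.113344
  node-d: 0.098 × 0.042 = 0.004116
  node-b: 0.058 × 0.264 = 0.015312
Total = 0.172028.
Largest term belongs to node-e, so node-e is most probable.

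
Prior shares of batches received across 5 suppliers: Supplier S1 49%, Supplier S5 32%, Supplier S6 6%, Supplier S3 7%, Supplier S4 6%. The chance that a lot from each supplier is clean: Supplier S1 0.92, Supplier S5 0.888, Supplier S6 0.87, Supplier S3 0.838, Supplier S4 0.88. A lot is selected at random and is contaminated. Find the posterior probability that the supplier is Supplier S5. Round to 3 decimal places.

0.354

Taking complements, P(contaminated | each) = Supplier S1 0.08, Supplier S5 0.112, Supplier S6 0.13, Supplier S3 0.162, Supplier S4 0.12.
Compute prior × likelihood for every hypothesis:
  Supplier S1: 0.49 × 0.08 = 0.0392
  Supplier S5: 0.32 × 0.112 = 0.03584
  Supplier S6: 0.06 × 0.13 = 0.0078
  Supplier S3: 0.07 × 0.162 = 0.01134
  Supplier S4: 0.06 × 0.12 = 0.0072
Normalizing constant = 0.10138.
P(Supplier S5 | evidence) = 0.03584 / 0.10138 ≈ 0.354.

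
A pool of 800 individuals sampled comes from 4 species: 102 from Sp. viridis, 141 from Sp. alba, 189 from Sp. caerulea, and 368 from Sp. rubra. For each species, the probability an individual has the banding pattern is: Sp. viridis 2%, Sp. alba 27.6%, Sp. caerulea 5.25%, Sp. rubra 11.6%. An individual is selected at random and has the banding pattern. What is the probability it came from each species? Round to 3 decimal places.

Sp. viridis 0.022, Sp. alba 0.416, Sp. caerulea 0.106, Sp. rubra 0.456

By Bayes' rule, posterior ∝ prior × likelihood:
  Sp. viridis: 0.1275 × 0.02 = 0.00255
  Sp. alba: 0.17625 × 0.276 = 0.048645
  Sp. caerulea: 0.23625 × 0.0525 = 0.012403125
  Sp. rubra: 0.46 × 0.116 = 0.05336
Sum = 0.116958125.
P(Sp. viridis | banded) = 0.00255/0.116958125 ≈ 0.022
P(Sp. alba | banded) = 0.048645/0.116958125 ≈ 0.416
P(Sp. caerulea | banded) = 0.012403125/0.116958125 ≈ 0.106
P(Sp. rubra | banded) = 0.05336/0.116958125 ≈ 0.456
(Check: 0.022+0.416+0.106+0.456 = 1.000.)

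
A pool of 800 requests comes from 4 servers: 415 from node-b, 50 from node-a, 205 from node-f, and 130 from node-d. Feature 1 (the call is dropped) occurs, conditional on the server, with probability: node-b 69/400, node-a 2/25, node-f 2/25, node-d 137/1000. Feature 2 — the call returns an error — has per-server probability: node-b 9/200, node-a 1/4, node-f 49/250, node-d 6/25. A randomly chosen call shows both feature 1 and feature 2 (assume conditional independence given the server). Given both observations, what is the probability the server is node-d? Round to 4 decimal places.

0.3650

By Bayes' rule, posterior ∝ prior × likelihood:
  node-b: 0.51875 × 0.1725 × 0.045 = 0.004026796875
  node-a: 0.0625 × 0.08 × 0.25 = 0.00125
  node-f: 0.25625 × 0.08 × 0.196 = 0.004018
  node-d: 0.1625 × 0.137 × 0.24 = 0.005343
Total = 0.014637796875.
P(node-d | evidence) = 0.005343 / 0.014637796875 ≈ 0.3650.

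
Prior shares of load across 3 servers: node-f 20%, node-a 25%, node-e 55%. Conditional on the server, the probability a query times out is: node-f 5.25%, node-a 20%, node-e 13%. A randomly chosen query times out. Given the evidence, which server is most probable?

node-e

Unnormalized posteriors (prior × likelihood):
  node-f: 0.2 × 0.0525 = 0.0105
  node-a: 0.25 × 0.2 = 0.05
  node-e: 0.55 × 0.13 = 0.0715
Total = 0.132.
Largest term belongs to node-e, so node-e is most probable.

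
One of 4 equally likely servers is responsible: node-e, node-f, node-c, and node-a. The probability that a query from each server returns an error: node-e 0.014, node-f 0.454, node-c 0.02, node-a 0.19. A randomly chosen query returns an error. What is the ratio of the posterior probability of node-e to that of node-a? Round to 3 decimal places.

0.074

With a uniform prior (1/4 each), posterior ∝ likelihood:
  node-e: 0.014
  node-f: 0.454
  node-c: 0.02
  node-a: 0.19
Normalizing constant = 0.678.
The ratio is 0.014 / 0.19 (the normalizer cancels) = 0.074.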